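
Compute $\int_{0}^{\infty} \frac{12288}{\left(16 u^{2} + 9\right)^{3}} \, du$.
$\frac{64 \pi}{27}$

Recall the elementary integral
$$J(a) = \int_{0}^{\infty} \frac{3}{a^{2} + u^{2}} \, du = \frac{3 \pi}{2 a}.$$

Differentiating under the integral sign with respect to $a$,
$$\frac{dJ}{da} = \int_{0}^{\infty} - \frac{6 a}{\left(a^{2} + u^{2}\right)^{2}} \, du = - \frac{3 \pi}{2 a^{2}},$$
so $\int_{0}^{\infty} \frac{3}{\left(a^{2} + u^{2}\right)^{2}} \, du = \frac{3 \pi}{4 a^{3}}$.

Repeating — each differentiation of $1/(u^2+a^2)^j$ produces $-2ja/(u^2+a^2)^{j+1}$ — and dividing through by $-2ja$ at each step yields, after $2$ differentiations in total,
$$\int_{0}^{\infty} \frac{3}{\left(a^{2} + u^{2}\right)^{3}} \, du = \frac{9 \pi}{16 a^{5}}.$$

Setting $a = \frac{3}{4}$:
$$I = \frac{64 \pi}{27}.$$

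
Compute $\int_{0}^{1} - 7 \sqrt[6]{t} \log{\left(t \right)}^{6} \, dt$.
$- \frac{201553920}{117649}$

Begin with the known integral
$$J(a) = \int_{0}^{1} - 7 t^{a} \, dt = - \frac{7}{a + 1}.$$

Differentiating under the integral sign brings down a factor of $\ln t$:
$$\frac{dJ}{da} = \int_{0}^{1} - 7 t^{a} \log{\left(t \right)} \, dt = \frac{7}{\left(a + 1\right)^{2}}.$$

Repeating $6$ times in total — each differentiation brings down another $\ln t$ — gives
$$\frac{d^{6}J}{da^{6}} = \int_{0}^{1} - 7 t^{a} \log{\left(t \right)}^{6} \, dt = - \frac{5040}{\left(a + 1\right)^{7}},$$
and the integrand here is exactly the target integrand, so $I = - \frac{5040}{\left(a + 1\right)^{7}}$.

Setting $a = \frac{1}{6}$:
$$I = - \frac{201553920}{117649}.$$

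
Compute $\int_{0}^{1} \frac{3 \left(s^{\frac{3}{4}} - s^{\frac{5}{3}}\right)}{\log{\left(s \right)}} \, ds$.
$- \log{\left(\frac{32768}{9261} \right)}$

Consider the one-parameter family: let $I(a) = \int_{0}^{1} \frac{3 \left(s^{\frac{3}{4}} - s^{a}\right)}{\log{\left(s \right)}} \, ds$.

Since $\dfrac{\partial}{\partial a}\,s^{a} = s^{a} \ln s$, the $\ln s$ in the denominator cancels and
$$\frac{dI}{da} = \int_{0}^{1} -3 s^{a} \, ds = -3 \left[\frac{s^{a+1}}{a+1}\right]_0^1 = - \frac{3}{a + 1}.$$

Integrating with respect to $a$ gives $I(a) = - \log{\left(\frac{64 \left(a + 1\right)^{3}}{343} \right)} + C$.

At $a = \frac{3}{4}$ the integrand is identically $0$, so $I(\frac{3}{4}) = 0$. The closed form gives $0$, hence $C = 0$.

Setting $a = \frac{5}{3}$:
$$I = - \log{\left(\frac{32768}{9261} \right)}.$$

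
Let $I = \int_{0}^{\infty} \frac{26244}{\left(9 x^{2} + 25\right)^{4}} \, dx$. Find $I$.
$\frac{2187 \pi}{125000}$

Recall the elementary integral
$$J(a) = \int_{0}^{\infty} \frac{4}{a^{2} + x^{2}} \, dx = \frac{2 \pi}{a}.$$

Differentiating under the integral sign with respect to $a$,
$$\frac{dJ}{da} = \int_{0}^{\infty} - \frac{8 a}{\left(a^{2} + x^{2}\right)^{2}} \, dx = - \frac{2 \pi}{a^{2}},$$
so $\int_{0}^{\infty} \frac{4}{\left(a^{2} + x^{2}\right)^{2}} \, dx = \frac{\pi}{a^{3}}$.

Repeating — each differentiation of $1/(x^2+a^2)^j$ produces $-2ja/(x^2+a^2)^{j+1}$ — and dividing through by $-2ja$ at each step yields, after $3$ differentiations in total,
$$\int_{0}^{\infty} \frac{4}{\left(a^{2} + x^{2}\right)^{4}} \, dx = \frac{5 \pi}{8 a^{7}}.$$

Setting $a = \frac{5}{3}$:
$$I = \frac{2187 \pi}{125000}.$$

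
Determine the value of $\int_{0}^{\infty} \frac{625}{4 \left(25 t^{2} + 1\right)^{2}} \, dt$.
$\frac{125 \pi}{16}$

Begin with the known result
$$J(a) = \int_{0}^{\infty} \frac{1}{4 \left(a^{2} + t^{2}\right)} \, dt = \frac{\pi}{8 a}.$$

Differentiating under the integral sign with respect to $a$,
$$\frac{dJ}{da} = \int_{0}^{\infty} - \frac{a}{2 \left(a^{2} + t^{2}\right)^{2}} \, dt = - \frac{\pi}{8 a^{2}},$$
so $\int_{0}^{\infty} \frac{1}{4 \left(a^{2} + t^{2}\right)^{2}} \, dt = \frac{\pi}{16 a^{3}}$.

Setting $a = \frac{1}{5}$:
$$I = \frac{125 \pi}{16}.$$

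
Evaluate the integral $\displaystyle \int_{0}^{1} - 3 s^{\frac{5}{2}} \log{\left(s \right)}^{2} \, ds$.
$- \frac{48}{343}$

Start from the elementary integral
$$J(a) = \int_{0}^{1} - 3 s^{a} \, ds = - \frac{3}{a + 1}.$$

Differentiating under the integral sign brings down a factor of $\ln s$:
$$\frac{dJ}{da} = \int_{0}^{1} - 3 s^{a} \log{\left(s \right)} \, ds = \frac{3}{\left(a + 1\right)^{2}}.$$

Repeating twice in total — each differentiation brings down another $\ln s$ — gives
$$\frac{d^{2}J}{da^{2}} = \int_{0}^{1} - 3 s^{a} \log{\left(s \right)}^{2} \, ds = - \frac{6}{\left(a + 1\right)^{3}},$$
and the integrand here is exactly the target integrand, so $I = - \frac{6}{\left(a + 1\right)^{3}}$.

Setting $a = \frac{5}{2}$:
$$I = - \frac{48}{343}.$$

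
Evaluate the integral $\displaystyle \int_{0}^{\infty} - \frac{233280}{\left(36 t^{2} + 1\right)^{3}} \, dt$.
$- 7290 \pi$

Recall the elementary integral
$$J(a) = \int_{0}^{\infty} - \frac{5}{a^{2} + t^{2}} \, dt = - \frac{5 \pi}{2 a}.$$

Differentiating under the integral sign with respect to $a$,
$$\frac{dJ}{da} = \int_{0}^{\infty} \frac{10 a}{\left(a^{2} + t^{2}\right)^{2}} \, dt = \frac{5 \pi}{2 a^{2}},$$
so $\int_{0}^{\infty} - \frac{5}{\left(a^{2} + t^{2}\right)^{2}} \, dt = - \frac{5 \pi}{4 a^{3}}$.

Repeating — each differentiation of $1/(t^2+a^2)^j$ produces $-2ja/(t^2+a^2)^{j+1}$ — and dividing through by $-2ja$ at each step yields, after $2$ differentiations in total,
$$\int_{0}^{\infty} - \frac{5}{\left(a^{2} + t^{2}\right)^{3}} \, dt = - \frac{15 \pi}{16 a^{5}}.$$

Setting $a = \frac{1}{6}$:
$$I = - 7290 \pi.$$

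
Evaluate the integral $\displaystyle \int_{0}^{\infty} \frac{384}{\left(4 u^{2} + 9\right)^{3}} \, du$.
$\frac{4 \pi}{27}$

Recall the elementary integral
$$J(a) = \int_{0}^{\infty} \frac{6}{a^{2} + u^{2}} \, du = \frac{3 \pi}{a}.$$

Differentiating under the integral sign with respect to $a$,
$$\frac{dJ}{da} = \int_{0}^{\infty} - \frac{12 a}{\left(a^{2} + u^{2}\right)^{2}} \, du = - \frac{3 \pi}{a^{2}},$$
so $\int_{0}^{\infty} \frac{6}{\left(a^{2} + u^{2}\right)^{2}} \, du = \frac{3 \pi}{2 a^{3}}$.

Repeating — each differentiation of $1/(u^2+a^2)^j$ produces $-2ja/(u^2+a^2)^{j+1}$ — and dividing through by $-2ja$ at each step yields, after $2$ differentiations in total,
$$\int_{0}^{\infty} \frac{6}{\left(a^{2} + u^{2}\right)^{3}} \, du = \frac{9 \pi}{8 a^{5}}.$$

Setting $a = \frac{3}{2}$:
$$I = \frac{4 \pi}{27}.$$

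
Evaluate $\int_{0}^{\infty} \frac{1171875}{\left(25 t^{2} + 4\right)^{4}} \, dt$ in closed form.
$\frac{1171875 \pi}{4096}$

Start from the standard arctangent integral
$$J(a) = \int_{0}^{\infty} \frac{3}{a^{2} + t^{2}} \, dt = \frac{3 \pi}{2 a}.$$

Differentiating under the integral sign with respect to $a$,
$$\frac{dJ}{da} = \int_{0}^{\infty} - \frac{6 a}{\left(a^{2} + t^{2}\right)^{2}} \, dt = - \frac{3 \pi}{2 a^{2}},$$
so $\int_{0}^{\infty} \frac{3}{\left(a^{2} + t^{2}\right)^{2}} \, dt = \frac{3 \pi}{4 a^{3}}$.

Repeating — each differentiation of $1/(t^2+a^2)^j$ produces $-2ja/(t^2+a^2)^{j+1}$ — and dividing through by $-2ja$ at each step yields, after $3$ differentiations in total,
$$\int_{0}^{\infty} \frac{3}{\left(a^{2} + t^{2}\right)^{4}} \, dt = \frac{15 \pi}{32 a^{7}}.$$

Setting $a = \frac{2}{5}$:
$$I = \frac{1171875 \pi}{4096}.$$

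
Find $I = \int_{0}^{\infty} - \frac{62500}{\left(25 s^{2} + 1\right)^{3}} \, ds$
$- \frac{9375 \pi}{4}$

Recall the elementary integral
$$J(a) = \int_{0}^{\infty} - \frac{4}{a^{2} + s^{2}} \, ds = - \frac{2 \pi}{a}.$$

Differentiating under the integral sign with respect to $a$,
$$\frac{dJ}{da} = \int_{0}^{\infty} \frac{8 a}{\left(a^{2} + s^{2}\right)^{2}} \, ds = \frac{2 \pi}{a^{2}},$$
so $\int_{0}^{\infty} - \frac{4}{\left(a^{2} + s^{2}\right)^{2}} \, ds = - \frac{\pi}{a^{3}}$.

Repeating — each differentiation of $1/(s^2+a^2)^j$ produces $-2ja/(s^2+a^2)^{j+1}$ — and dividing through by $-2ja$ at each step yields, after $2$ differentiations in total,
$$\int_{0}^{\infty} - \frac{4}{\left(a^{2} + s^{2}\right)^{3}} \, ds = - \frac{3 \pi}{4 a^{5}}.$$

Setting $a = \frac{1}{5}$:
$$I = - \frac{9375 \pi}{4}.$$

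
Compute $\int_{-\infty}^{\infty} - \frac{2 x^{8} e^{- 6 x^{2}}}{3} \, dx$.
$- \frac{35 \sqrt{6} \sqrt{\pi}}{62208}$

Start from the elementary integral
$$J(a) = \int_{-\infty}^{\infty} - \frac{2 e^{- a x^{2}}}{3} \, dx = - \frac{2 \sqrt{\pi}}{3 \sqrt{a}}.$$

Differentiating under the integral sign brings down a factor of $(-x^2)$:
$$\frac{dJ}{da} = \int_{-\infty}^{\infty} \frac{2 x^{2} e^{- a x^{2}}}{3} \, dx = \frac{\sqrt{\pi}}{3 a^{\frac{3}{2}}}.$$

Repeating $4$ times in total — each differentiation brings down another $(-x^2)$ — gives
$$\frac{d^{4}J}{da^{4}} = \int_{-\infty}^{\infty} - \frac{2 x^{8} e^{- a x^{2}}}{3} \, dx = - \frac{35 \sqrt{\pi}}{8 a^{\frac{9}{2}}},$$
and the integrand here is exactly the target integrand, so $I = - \frac{35 \sqrt{\pi}}{8 a^{\frac{9}{2}}}$.

Setting $a = 6$:
$$I = - \frac{35 \sqrt{6} \sqrt{\pi}}{62208}.$$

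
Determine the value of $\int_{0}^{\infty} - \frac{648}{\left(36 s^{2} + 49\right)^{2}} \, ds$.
$- \frac{27 \pi}{343}$

Start from the standard arctangent integral
$$J(a) = \int_{0}^{\infty} - \frac{1}{2 \left(a^{2} + s^{2}\right)} \, ds = - \frac{\pi}{4 a}.$$

Differentiating under the integral sign with respect to $a$,
$$\frac{dJ}{da} = \int_{0}^{\infty} \frac{a}{\left(a^{2} + s^{2}\right)^{2}} \, ds = \frac{\pi}{4 a^{2}},$$
so $\int_{0}^{\infty} - \frac{1}{2 \left(a^{2} + s^{2}\right)^{2}} \, ds = - \frac{\pi}{8 a^{3}}$.

Setting $a = \frac{7}{6}$:
$$I = - \frac{27 \pi}{343}.$$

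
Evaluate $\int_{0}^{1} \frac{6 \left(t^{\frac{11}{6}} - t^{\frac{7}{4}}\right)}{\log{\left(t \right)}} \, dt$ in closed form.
$- \log{\left(\frac{1291467969}{1544804416} \right)}$

Introduce a parameter $a$ in the exponent: let $I(a) = \int_{0}^{1} \frac{6 \left(t^{\frac{11}{6}} - t^{a}\right)}{\log{\left(t \right)}} \, dt$.

Since $\dfrac{\partial}{\partial a}\,t^{a} = t^{a} \ln t$, the $\ln t$ in the denominator cancels and
$$\frac{dI}{da} = \int_{0}^{1} -6 t^{a} \, dt = -6 \left[\frac{t^{a+1}}{a+1}\right]_0^1 = - \frac{6}{a + 1}.$$

Integrating with respect to $a$ gives $I(a) = - \log{\left(\frac{46656 \left(a + 1\right)^{6}}{24137569} \right)} + C$.

At $a = \frac{11}{6}$ the integrand is identically $0$, so $I(\frac{11}{6}) = 0$. The closed form gives $0$, hence $C = 0$.

Setting $a = \frac{7}{4}$:
$$I = - \log{\left(\frac{1291467969}{1544804416} \right)}.$$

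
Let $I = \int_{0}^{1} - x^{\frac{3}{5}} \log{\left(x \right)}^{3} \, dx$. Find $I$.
$\frac{1875}{2048}$

Start from the elementary integral
$$J(a) = \int_{0}^{1} - x^{a} \, dx = - \frac{1}{a + 1}.$$

Differentiating under the integral sign brings down a factor of $\ln x$:
$$\frac{dJ}{da} = \int_{0}^{1} - x^{a} \log{\left(x \right)} \, dx = \frac{1}{\left(a + 1\right)^{2}}.$$

Repeating $3$ times in total — each differentiation brings down another $\ln x$ — gives
$$\frac{d^{3}J}{da^{3}} = \int_{0}^{1} - x^{a} \log{\left(x \right)}^{3} \, dx = \frac{6}{\left(a + 1\right)^{4}},$$
and the integrand here is exactly the target integrand, so $I = \frac{6}{\left(a + 1\right)^{4}}$.

Setting $a = \frac{3}{5}$:
$$I = \frac{1875}{2048}.$$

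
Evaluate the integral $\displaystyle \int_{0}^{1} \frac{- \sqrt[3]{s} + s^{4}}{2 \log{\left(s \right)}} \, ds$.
$\log{\left(\frac{\sqrt{15}}{2} \right)}$

Replace the exponent $4$ by a parameter $a$: let $I(a) = \int_{0}^{1} \frac{- \sqrt[3]{s} + s^{a}}{2 \log{\left(s \right)}} \, ds$.

Since $\dfrac{\partial}{\partial a}\,s^{a} = s^{a} \ln s$, the $\ln s$ in the denominator cancels and
$$\frac{dI}{da} = \int_{0}^{1} \frac{1}{2} s^{a} \, ds = \frac{1}{2} \left[\frac{s^{a+1}}{a+1}\right]_0^1 = \frac{1}{2 \left(a + 1\right)}.$$

Integrating with respect to $a$ gives $I(a) = \frac{\log{\left(a + 1 \right)}}{2} - \log{\left(2 \right)} + \frac{\log{\left(3 \right)}}{2} + C$.

At $a = \frac{1}{3}$ the integrand is identically $0$, so $I(\frac{1}{3}) = 0$. The closed form gives $0$, hence $C = 0$.

Setting $a = 4$:
$$I = \log{\left(\frac{\sqrt{15}}{2} \right)}.$$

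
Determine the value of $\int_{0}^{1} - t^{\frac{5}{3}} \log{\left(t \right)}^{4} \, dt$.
$- \frac{729}{4096}$

Consider the simpler parametrised integral
$$J(a) = \int_{0}^{1} - t^{a} \, dt = - \frac{1}{a + 1}.$$

Differentiating under the integral sign brings down a factor of $\ln t$:
$$\frac{dJ}{da} = \int_{0}^{1} - t^{a} \log{\left(t \right)} \, dt = \frac{1}{\left(a + 1\right)^{2}}.$$

Repeating $4$ times in total — each differentiation brings down another $\ln t$ — gives
$$\frac{d^{4}J}{da^{4}} = \int_{0}^{1} - t^{a} \log{\left(t \right)}^{4} \, dt = - \frac{24}{\left(a + 1\right)^{5}},$$
and the integrand here is exactly the target integrand, so $I = - \frac{24}{\left(a + 1\right)^{5}}$.

Setting $a = \frac{5}{3}$:
$$I = - \frac{729}{4096}.$$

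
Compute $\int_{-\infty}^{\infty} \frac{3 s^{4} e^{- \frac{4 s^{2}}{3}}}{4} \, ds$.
$\frac{81 \sqrt{3} \sqrt{\pi}}{512}$

Consider the simpler parametrised integral
$$J(a) = \int_{-\infty}^{\infty} \frac{3 e^{- a s^{2}}}{4} \, ds = \frac{3 \sqrt{\pi}}{4 \sqrt{a}}.$$

Differentiating under the integral sign brings down a factor of $(-s^2)$:
$$\frac{dJ}{da} = \int_{-\infty}^{\infty} - \frac{3 s^{2} e^{- a s^{2}}}{4} \, ds = - \frac{3 \sqrt{\pi}}{8 a^{\frac{3}{2}}}.$$

Repeating twice in total — each differentiation brings down another $(-s^2)$ — gives
$$\frac{d^{2}J}{da^{2}} = \int_{-\infty}^{\infty} \frac{3 s^{4} e^{- a s^{2}}}{4} \, ds = \frac{9 \sqrt{\pi}}{16 a^{\frac{5}{2}}},$$
and the integrand here is exactly the target integrand, so $I = \frac{9 \sqrt{\pi}}{16 a^{\frac{5}{2}}}$.

Setting $a = \frac{4}{3}$:
$$I = \frac{81 \sqrt{3} \sqrt{\pi}}{512}.$$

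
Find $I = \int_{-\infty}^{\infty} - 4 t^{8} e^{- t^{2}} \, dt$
$- \frac{105 \sqrt{\pi}}{4}$

Start from the elementary integral
$$J(a) = \int_{-\infty}^{\infty} - 4 e^{- a t^{2}} \, dt = - \frac{4 \sqrt{\pi}}{\sqrt{a}}.$$

Differentiating under the integral sign brings down a factor of $(-t^2)$:
$$\frac{dJ}{da} = \int_{-\infty}^{\infty} 4 t^{2} e^{- a t^{2}} \, dt = \frac{2 \sqrt{\pi}}{a^{\frac{3}{2}}}.$$

Repeating $4$ times in total — each differentiation brings down another $(-t^2)$ — gives
$$\frac{d^{4}J}{da^{4}} = \int_{-\infty}^{\infty} - 4 t^{8} e^{- a t^{2}} \, dt = - \frac{105 \sqrt{\pi}}{4 a^{\frac{9}{2}}},$$
and the integrand here is exactly the target integrand, so $I = - \frac{105 \sqrt{\pi}}{4 a^{\frac{9}{2}}}$.

Setting $a = 1$:
$$I = - \frac{105 \sqrt{\pi}}{4}.$$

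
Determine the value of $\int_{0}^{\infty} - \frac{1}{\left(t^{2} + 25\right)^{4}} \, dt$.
$- \frac{\pi}{500000}$

Begin with the known result
$$J(a) = \int_{0}^{\infty} - \frac{1}{a^{2} + t^{2}} \, dt = - \frac{\pi}{2 a}.$$

Differentiating under the integral sign with respect to $a$,
$$\frac{dJ}{da} = \int_{0}^{\infty} \frac{2 a}{\left(a^{2} + t^{2}\right)^{2}} \, dt = \frac{\pi}{2 a^{2}},$$
so $\int_{0}^{\infty} - \frac{1}{\left(a^{2} + t^{2}\right)^{2}} \, dt = - \frac{\pi}{4 a^{3}}$.

Repeating — each differentiation of $1/(t^2+a^2)^j$ produces $-2ja/(t^2+a^2)^{j+1}$ — and dividing through by $-2ja$ at each step yields, after $3$ differentiations in total,
$$\int_{0}^{\infty} - \frac{1}{\left(a^{2} + t^{2}\right)^{4}} \, dt = - \frac{5 \pi}{32 a^{7}}.$$

Setting $a = 5$:
$$I = - \frac{\pi}{500000}.$$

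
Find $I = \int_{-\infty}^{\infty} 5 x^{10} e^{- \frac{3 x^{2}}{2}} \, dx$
$\frac{175 \sqrt{6} \sqrt{\pi}}{27}$

Start from the elementary integral
$$J(a) = \int_{-\infty}^{\infty} 5 e^{- a x^{2}} \, dx = \frac{5 \sqrt{\pi}}{\sqrt{a}}.$$

Differentiating under the integral sign brings down a factor of $(-x^2)$:
$$\frac{dJ}{da} = \int_{-\infty}^{\infty} - 5 x^{2} e^{- a x^{2}} \, dx = - \frac{5 \sqrt{\pi}}{2 a^{\frac{3}{2}}}.$$

Repeating $5$ times in total — each differentiation brings down another $(-x^2)$ — gives
$$\frac{d^{5}J}{da^{5}} = \int_{-\infty}^{\infty} - 5 x^{10} e^{- a x^{2}} \, dx = - \frac{4725 \sqrt{\pi}}{32 a^{\frac{11}{2}}},$$
and the integrand here is $(-1)^{5}$ times the target integrand, so $I = (-1)^{5}\,\frac{d^{5}J}{da^{5}} = \frac{4725 \sqrt{\pi}}{32 a^{\frac{11}{2}}}$.

Setting $a = \frac{3}{2}$:
$$I = \frac{175 \sqrt{6} \sqrt{\pi}}{27}.$$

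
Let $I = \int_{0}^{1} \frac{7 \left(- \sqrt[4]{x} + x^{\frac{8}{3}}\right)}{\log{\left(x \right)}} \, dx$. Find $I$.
$- \log{\left(\frac{170859375}{319277809664} \right)}$

Introduce a parameter $a$ in the exponent: let $I(a) = \int_{0}^{1} \frac{7 \left(x^{\frac{8}{3}} - x^{a}\right)}{\log{\left(x \right)}} \, dx$.

Since $\dfrac{\partial}{\partial a}\,x^{a} = x^{a} \ln x$, the $\ln x$ in the denominator cancels and
$$\frac{dI}{da} = \int_{0}^{1} -7 x^{a} \, dx = -7 \left[\frac{x^{a+1}}{a+1}\right]_0^1 = - \frac{7}{a + 1}.$$

Integrating with respect to $a$ gives $I(a) = - \log{\left(\frac{2187 \left(a + 1\right)^{7}}{19487171} \right)} + C$.

At $a = \frac{8}{3}$ the integrand is identically $0$, so $I(\frac{8}{3}) = 0$. The closed form gives $0$, hence $C = 0$.

Setting $a = \frac{1}{4}$:
$$I = - \log{\left(\frac{170859375}{319277809664} \right)}.$$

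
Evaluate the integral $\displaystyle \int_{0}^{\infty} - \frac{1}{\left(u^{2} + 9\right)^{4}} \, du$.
$- \frac{5 \pi}{69984}$

Recall the elementary integral
$$J(a) = \int_{0}^{\infty} - \frac{1}{a^{2} + u^{2}} \, du = - \frac{\pi}{2 a}.$$

Differentiating under the integral sign with respect to $a$,
$$\frac{dJ}{da} = \int_{0}^{\infty} \frac{2 a}{\left(a^{2} + u^{2}\right)^{2}} \, du = \frac{\pi}{2 a^{2}},$$
so $\int_{0}^{\infty} - \frac{1}{\left(a^{2} + u^{2}\right)^{2}} \, du = - \frac{\pi}{4 a^{3}}$.

Repeating — each differentiation of $1/(u^2+a^2)^j$ produces $-2ja/(u^2+a^2)^{j+1}$ — and dividing through by $-2ja$ at each step yields, after $3$ differentiations in total,
$$\int_{0}^{\infty} - \frac{1}{\left(a^{2} + u^{2}\right)^{4}} \, du = - \frac{5 \pi}{32 a^{7}}.$$

Setting $a = 3$:
$$I = - \frac{5 \pi}{69984}.$$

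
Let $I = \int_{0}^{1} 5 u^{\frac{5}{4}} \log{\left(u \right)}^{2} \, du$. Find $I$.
$\frac{640}{729}$

Consider the simpler parametrised integral
$$J(a) = \int_{0}^{1} 5 u^{a} \, du = \frac{5}{a + 1}.$$

Differentiating under the integral sign brings down a factor of $\ln u$:
$$\frac{dJ}{da} = \int_{0}^{1} 5 u^{a} \log{\left(u \right)} \, du = - \frac{5}{\left(a + 1\right)^{2}}.$$

Repeating twice in total — each differentiation brings down another $\ln u$ — gives
$$\frac{d^{2}J}{da^{2}} = \int_{0}^{1} 5 u^{a} \log{\left(u \right)}^{2} \, du = \frac{10}{\left(a + 1\right)^{3}},$$
and the integrand here is exactly the target integrand, so $I = \frac{10}{\left(a + 1\right)^{3}}$.

Setting $a = \frac{5}{4}$:
$$I = \frac{640}{729}.$$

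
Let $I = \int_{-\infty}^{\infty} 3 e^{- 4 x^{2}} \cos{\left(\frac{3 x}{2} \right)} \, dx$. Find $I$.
$\frac{3 \sqrt{\pi}}{2 e^{\frac{9}{64}}}$

Define $I(b) = \int_{-\infty}^{\infty} 3 e^{- 4 x^{2}} \cos{\left(b x \right)} \, dx$.

Differentiating under the integral sign,
$$I'(b) = \int_{-\infty}^{\infty} - 3 x e^{- 4 x^{2}} \sin{\left(b x \right)} \, dx.$$

Integrate $\int_{-\infty}^{\infty} x \sin(b x)\, e^{- 4 x^{2}}\, dx$ by parts with $u = \sin(b x)$ and $dv = x\, e^{- 4 x^{2}}\, dx$, giving $v = - \frac{e^{- 4 x^{2}}}{8}$. The boundary term vanishes and
$$\int_{-\infty}^{\infty} x \sin(b x)\, e^{- 4 x^{2}}\, dx = \frac{b}{8} \int_{-\infty}^{\infty} \cos(b x)\, e^{- 4 x^{2}}\, dx,$$
so $I'(b) = - \frac{b}{8}\, I(b)$.

This is a separable first-order ODE; solving with the initial condition $I(0) = \int_{-\infty}^{\infty} 3 e^{- 4 x^{2}}\,dx = \frac{3 \sqrt{\pi}}{2}$ gives
$$I(b) = \frac{3 \sqrt{\pi} e^{- \frac{b^{2}}{16}}}{2}.$$

Setting $b = \frac{3}{2}$:
$$I = \frac{3 \sqrt{\pi}}{2 e^{\frac{9}{64}}}.$$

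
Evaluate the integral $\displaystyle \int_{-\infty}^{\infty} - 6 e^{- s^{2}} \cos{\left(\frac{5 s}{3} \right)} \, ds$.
$- \frac{6 \sqrt{\pi}}{e^{\frac{25}{36}}}$

Treat the cosine frequency as a parameter and define $I(b) = \int_{-\infty}^{\infty} - 6 e^{- s^{2}} \cos{\left(b s \right)} \, ds$.

Differentiating under the integral sign,
$$I'(b) = \int_{-\infty}^{\infty} 6 s e^{- s^{2}} \sin{\left(b s \right)} \, ds.$$

Integrate $\int_{-\infty}^{\infty} s \sin(b s)\, e^{- s^{2}}\, ds$ by parts with $u = \sin(b s)$ and $dv = s\, e^{- s^{2}}\, ds$, giving $v = - \frac{e^{- s^{2}}}{2}$. The boundary term vanishes and
$$\int_{-\infty}^{\infty} s \sin(b s)\, e^{- s^{2}}\, ds = \frac{b}{2} \int_{-\infty}^{\infty} \cos(b s)\, e^{- s^{2}}\, ds,$$
so $I'(b) = - \frac{b}{2}\, I(b)$.

This is a separable first-order ODE; solving with the initial condition $I(0) = \int_{-\infty}^{\infty} - 6 e^{- s^{2}}\,ds = - 6 \sqrt{\pi}$ gives
$$I(b) = - 6 \sqrt{\pi} e^{- \frac{b^{2}}{4}}.$$

Setting $b = \frac{5}{3}$:
$$I = - \frac{6 \sqrt{\pi}}{e^{\frac{25}{36}}}.$$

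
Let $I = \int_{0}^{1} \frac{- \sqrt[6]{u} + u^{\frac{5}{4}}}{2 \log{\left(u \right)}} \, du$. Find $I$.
$\log{\left(\frac{3 \sqrt{42}}{14} \right)}$

Consider the one-parameter family: let $I(a) = \int_{0}^{1} \frac{- \sqrt[6]{u} + u^{a}}{2 \log{\left(u \right)}} \, du$.

Since $\dfrac{\partial}{\partial a}\,u^{a} = u^{a} \ln u$, the $\ln u$ in the denominator cancels and
$$\frac{dI}{da} = \int_{0}^{1} \frac{1}{2} u^{a} \, du = \frac{1}{2} \left[\frac{u^{a+1}}{a+1}\right]_0^1 = \frac{1}{2 \left(a + 1\right)}.$$

Integrating with respect to $a$ gives $I(a) = \log{\left(\frac{\sqrt{42} \sqrt{a + 1}}{7} \right)} + C$.

At $a = \frac{1}{6}$ the integrand is identically $0$, so $I(\frac{1}{6}) = 0$. The closed form gives $0$, hence $C = 0$.

Setting $a = \frac{5}{4}$:
$$I = \log{\left(\frac{3 \sqrt{42}}{14} \right)}.$$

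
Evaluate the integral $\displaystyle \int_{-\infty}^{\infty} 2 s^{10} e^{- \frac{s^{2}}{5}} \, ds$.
$\frac{2953125 \sqrt{5} \sqrt{\pi}}{16}$

Consider the simpler parametrised integral
$$J(a) = \int_{-\infty}^{\infty} 2 e^{- a s^{2}} \, ds = \frac{2 \sqrt{\pi}}{\sqrt{a}}.$$

Differentiating under the integral sign brings down a factor of $(-s^2)$:
$$\frac{dJ}{da} = \int_{-\infty}^{\infty} - 2 s^{2} e^{- a s^{2}} \, ds = - \frac{\sqrt{\pi}}{a^{\frac{3}{2}}}.$$

Repeating $5$ times in total — each differentiation brings down another $(-s^2)$ — gives
$$\frac{d^{5}J}{da^{5}} = \int_{-\infty}^{\infty} - 2 s^{10} e^{- a s^{2}} \, ds = - \frac{945 \sqrt{\pi}}{16 a^{\frac{11}{2}}},$$
and the integrand here is $(-1)^{5}$ times the target integrand, so $I = (-1)^{5}\,\frac{d^{5}J}{da^{5}} = \frac{945 \sqrt{\pi}}{16 a^{\frac{11}{2}}}$.

Setting $a = \frac{1}{5}$:
$$I = \frac{2953125 \sqrt{5} \sqrt{\pi}}{16}.$$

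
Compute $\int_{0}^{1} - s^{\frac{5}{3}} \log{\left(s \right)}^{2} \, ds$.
$- \frac{27}{256}$

Consider the simpler parametrised integral
$$J(a) = \int_{0}^{1} - s^{a} \, ds = - \frac{1}{a + 1}.$$

Differentiating under the integral sign brings down a factor of $\ln s$:
$$\frac{dJ}{da} = \int_{0}^{1} - s^{a} \log{\left(s \right)} \, ds = \frac{1}{\left(a + 1\right)^{2}}.$$

Repeating twice in total — each differentiation brings down another $\ln s$ — gives
$$\frac{d^{2}J}{da^{2}} = \int_{0}^{1} - s^{a} \log{\left(s \right)}^{2} \, ds = - \frac{2}{\left(a + 1\right)^{3}},$$
and the integrand here is exactly the target integrand, so $I = - \frac{2}{\left(a + 1\right)^{3}}$.

Setting $a = \frac{5}{3}$:
$$I = - \frac{27}{256}.$$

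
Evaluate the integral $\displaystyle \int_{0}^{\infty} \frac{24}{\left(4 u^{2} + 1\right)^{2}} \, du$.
$3 \pi$

Begin with the known result
$$J(a) = \int_{0}^{\infty} \frac{3}{2 \left(a^{2} + u^{2}\right)} \, du = \frac{3 \pi}{4 a}.$$

Differentiating under the integral sign with respect to $a$,
$$\frac{dJ}{da} = \int_{0}^{\infty} - \frac{3 a}{\left(a^{2} + u^{2}\right)^{2}} \, du = - \frac{3 \pi}{4 a^{2}},$$
so $\int_{0}^{\infty} \frac{3}{2 \left(a^{2} + u^{2}\right)^{2}} \, du = \frac{3 \pi}{8 a^{3}}$.

Setting $a = \frac{1}{2}$:
$$I = 3 \pi.$$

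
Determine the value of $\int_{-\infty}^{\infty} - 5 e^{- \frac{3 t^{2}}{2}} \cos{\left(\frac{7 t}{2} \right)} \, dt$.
$- \frac{5 \sqrt{6} \sqrt{\pi}}{3 e^{\frac{49}{24}}}$

Treat the cosine frequency as a parameter and define $I(b) = \int_{-\infty}^{\infty} - 5 e^{- \frac{3 t^{2}}{2}} \cos{\left(b t \right)} \, dt$.

Differentiating under the integral sign,
$$I'(b) = \int_{-\infty}^{\infty} 5 t e^{- \frac{3 t^{2}}{2}} \sin{\left(b t \right)} \, dt.$$

Integrate $\int_{-\infty}^{\infty} t \sin(b t)\, e^{- \frac{3 t^{2}}{2}}\, dt$ by parts with $u = \sin(b t)$ and $dv = t\, e^{- \frac{3 t^{2}}{2}}\, dt$, giving $v = - \frac{e^{- \frac{3 t^{2}}{2}}}{3}$. The boundary term vanishes and
$$\int_{-\infty}^{\infty} t \sin(b t)\, e^{- \frac{3 t^{2}}{2}}\, dt = \frac{b}{3} \int_{-\infty}^{\infty} \cos(b t)\, e^{- \frac{3 t^{2}}{2}}\, dt,$$
so $I'(b) = - \frac{b}{3}\, I(b)$.

This is a separable first-order ODE; solving with the initial condition $I(0) = \int_{-\infty}^{\infty} - 5 e^{- \frac{3 t^{2}}{2}}\,dt = - \frac{5 \sqrt{6} \sqrt{\pi}}{3}$ gives
$$I(b) = - \frac{5 \sqrt{6} \sqrt{\pi} e^{- \frac{b^{2}}{6}}}{3}.$$

Setting $b = \frac{7}{2}$:
$$I = - \frac{5 \sqrt{6} \sqrt{\pi}}{3 e^{\frac{49}{24}}}.$$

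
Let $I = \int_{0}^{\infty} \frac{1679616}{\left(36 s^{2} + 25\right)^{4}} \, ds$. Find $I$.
$\frac{8748 \pi}{15625}$

Start from the standard arctangent integral
$$J(a) = \int_{0}^{\infty} \frac{1}{a^{2} + s^{2}} \, ds = \frac{\pi}{2 a}.$$

Differentiating under the integral sign with respect to $a$,
$$\frac{dJ}{da} = \int_{0}^{\infty} - \frac{2 a}{\left(a^{2} + s^{2}\right)^{2}} \, ds = - \frac{\pi}{2 a^{2}},$$
so $\int_{0}^{\infty} \frac{1}{\left(a^{2} + s^{2}\right)^{2}} \, ds = \frac{\pi}{4 a^{3}}$.

Repeating — each differentiation of $1/(s^2+a^2)^j$ produces $-2ja/(s^2+a^2)^{j+1}$ — and dividing through by $-2ja$ at each step yields, after $3$ differentiations in total,
$$\int_{0}^{\infty} \frac{1}{\left(a^{2} + s^{2}\right)^{4}} \, ds = \frac{5 \pi}{32 a^{7}}.$$

Setting $a = \frac{5}{6}$:
$$I = \frac{8748 \pi}{15625}.$$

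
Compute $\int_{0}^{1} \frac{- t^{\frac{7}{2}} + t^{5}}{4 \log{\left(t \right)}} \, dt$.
$- \frac{\log{\left(3 \right)}}{4} + \frac{\log{\left(2 \right)}}{2}$

Introduce a parameter $a$ in the exponent: let $I(a) = \int_{0}^{1} \frac{t^{5} - t^{a}}{4 \log{\left(t \right)}} \, dt$.

Since $\dfrac{\partial}{\partial a}\,t^{a} = t^{a} \ln t$, the $\ln t$ in the denominator cancels and
$$\frac{dI}{da} = \int_{0}^{1} - \frac{1}{4} t^{a} \, dt = - \frac{1}{4} \left[\frac{t^{a+1}}{a+1}\right]_0^1 = - \frac{1}{4 a + 4}.$$

Integrating with respect to $a$ gives $I(a) = - \frac{\log{\left(a + 1 \right)}}{4} + \frac{\log{\left(6 \right)}}{4} + C$.

At $a = 5$ the integrand is identically $0$, so $I(5) = 0$. The closed form gives $0$, hence $C = 0$.

Setting $a = \frac{7}{2}$:
$$I = - \frac{\log{\left(3 \right)}}{4} + \frac{\log{\left(2 \right)}}{2}.$$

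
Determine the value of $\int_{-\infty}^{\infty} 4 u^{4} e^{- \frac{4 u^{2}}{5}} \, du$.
$\frac{75 \sqrt{5} \sqrt{\pi}}{32}$

Begin with the known integral
$$J(a) = \int_{-\infty}^{\infty} 4 e^{- a u^{2}} \, du = \frac{4 \sqrt{\pi}}{\sqrt{a}}.$$

Differentiating under the integral sign brings down a factor of $(-u^2)$:
$$\frac{dJ}{da} = \int_{-\infty}^{\infty} - 4 u^{2} e^{- a u^{2}} \, du = - \frac{2 \sqrt{\pi}}{a^{\frac{3}{2}}}.$$

Repeating twice in total — each differentiation brings down another $(-u^2)$ — gives
$$\frac{d^{2}J}{da^{2}} = \int_{-\infty}^{\infty} 4 u^{4} e^{- a u^{2}} \, du = \frac{3 \sqrt{\pi}}{a^{\frac{5}{2}}},$$
and the integrand here is exactly the target integrand, so $I = \frac{3 \sqrt{\pi}}{a^{\frac{5}{2}}}$.

Setting $a = \frac{4}{5}$:
$$I = \frac{75 \sqrt{5} \sqrt{\pi}}{32}.$$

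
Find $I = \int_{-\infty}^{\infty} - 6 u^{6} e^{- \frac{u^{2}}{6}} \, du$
$- 2430 \sqrt{6} \sqrt{\pi}$

Begin with the known integral
$$J(a) = \int_{-\infty}^{\infty} - 6 e^{- a u^{2}} \, du = - \frac{6 \sqrt{\pi}}{\sqrt{a}}.$$

Differentiating under the integral sign brings down a factor of $(-u^2)$:
$$\frac{dJ}{da} = \int_{-\infty}^{\infty} 6 u^{2} e^{- a u^{2}} \, du = \frac{3 \sqrt{\pi}}{a^{\frac{3}{2}}}.$$

Repeating $3$ times in total — each differentiation brings down another $(-u^2)$ — gives
$$\frac{d^{3}J}{da^{3}} = \int_{-\infty}^{\infty} 6 u^{6} e^{- a u^{2}} \, du = \frac{45 \sqrt{\pi}}{4 a^{\frac{7}{2}}},$$
and the integrand here is $(-1)^{3}$ times the target integrand, so $I = (-1)^{3}\,\frac{d^{3}J}{da^{3}} = - \frac{45 \sqrt{\pi}}{4 a^{\frac{7}{2}}}$.

Setting $a = \frac{1}{6}$:
$$I = - 2430 \sqrt{6} \sqrt{\pi}.$$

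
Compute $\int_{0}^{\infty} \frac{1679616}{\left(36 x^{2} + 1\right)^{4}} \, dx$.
$43740 \pi$

Recall the elementary integral
$$J(a) = \int_{0}^{\infty} \frac{1}{a^{2} + x^{2}} \, dx = \frac{\pi}{2 a}.$$

Differentiating under the integral sign with respect to $a$,
$$\frac{dJ}{da} = \int_{0}^{\infty} - \frac{2 a}{\left(a^{2} + x^{2}\right)^{2}} \, dx = - \frac{\pi}{2 a^{2}},$$
so $\int_{0}^{\infty} \frac{1}{\left(a^{2} + x^{2}\right)^{2}} \, dx = \frac{\pi}{4 a^{3}}$.

Repeating — each differentiation of $1/(x^2+a^2)^j$ produces $-2ja/(x^2+a^2)^{j+1}$ — and dividing through by $-2ja$ at each step yields, after $3$ differentiations in total,
$$\int_{0}^{\infty} \frac{1}{\left(a^{2} + x^{2}\right)^{4}} \, dx = \frac{5 \pi}{32 a^{7}}.$$

Setting $a = \frac{1}{6}$:
$$I = 43740 \pi.$$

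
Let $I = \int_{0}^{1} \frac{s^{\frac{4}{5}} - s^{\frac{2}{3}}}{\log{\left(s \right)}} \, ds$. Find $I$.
$\log{\left(\frac{27}{25} \right)}$

Consider the one-parameter family: let $I(a) = \int_{0}^{1} \frac{- s^{\frac{2}{3}} + s^{a}}{\log{\left(s \right)}} \, ds$.

Since $\dfrac{\partial}{\partial a}\,s^{a} = s^{a} \ln s$, the $\ln s$ in the denominator cancels and
$$\frac{dI}{da} = \int_{0}^{1} s^{a} \, ds = \left[\frac{s^{a+1}}{a+1}\right]_0^1 = \frac{1}{a + 1}.$$

Integrating with respect to $a$ gives $I(a) = \log{\left(\frac{3 a}{5} + \frac{3}{5} \right)} + C$.

At $a = \frac{2}{3}$ the integrand is identically $0$, so $I(\frac{2}{3}) = 0$. The closed form gives $0$, hence $C = 0$.

Setting $a = \frac{4}{5}$:
$$I = \log{\left(\frac{27}{25} \right)}.$$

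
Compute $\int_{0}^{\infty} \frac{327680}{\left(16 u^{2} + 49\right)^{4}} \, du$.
$\frac{12800 \pi}{823543}$

Begin with the known result
$$J(a) = \int_{0}^{\infty} \frac{5}{a^{2} + u^{2}} \, du = \frac{5 \pi}{2 a}.$$

Differentiating under the integral sign with respect to $a$,
$$\frac{dJ}{da} = \int_{0}^{\infty} - \frac{10 a}{\left(a^{2} + u^{2}\right)^{2}} \, du = - \frac{5 \pi}{2 a^{2}},$$
so $\int_{0}^{\infty} \frac{5}{\left(a^{2} + u^{2}\right)^{2}} \, du = \frac{5 \pi}{4 a^{3}}$.

Repeating — each differentiation of $1/(u^2+a^2)^j$ produces $-2ja/(u^2+a^2)^{j+1}$ — and dividing through by $-2ja$ at each step yields, after $3$ differentiations in total,
$$\int_{0}^{\infty} \frac{5}{\left(a^{2} + u^{2}\right)^{4}} \, du = \frac{25 \pi}{32 a^{7}}.$$

Setting $a = \frac{7}{4}$:
$$I = \frac{12800 \pi}{823543}.$$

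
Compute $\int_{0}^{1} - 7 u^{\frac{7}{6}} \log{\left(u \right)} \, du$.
$\frac{252}{169}$

Start from the elementary integral
$$J(a) = \int_{0}^{1} - 7 u^{a} \, du = - \frac{7}{a + 1}.$$

Differentiating under the integral sign brings down a factor of $\ln u$:
$$\frac{dJ}{da} = \int_{0}^{1} - 7 u^{a} \log{\left(u \right)} \, du = \frac{7}{\left(a + 1\right)^{2}}.$$

The integral on the left is $I$, so $I = \frac{7}{\left(a + 1\right)^{2}}$.

Setting $a = \frac{7}{6}$:
$$I = \frac{252}{169}.$$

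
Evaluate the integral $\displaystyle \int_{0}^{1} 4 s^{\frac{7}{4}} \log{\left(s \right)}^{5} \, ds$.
$- \frac{1966080}{1771561}$

Begin with the known integral
$$J(a) = \int_{0}^{1} 4 s^{a} \, ds = \frac{4}{a + 1}.$$

Differentiating under the integral sign brings down a factor of $\ln s$:
$$\frac{dJ}{da} = \int_{0}^{1} 4 s^{a} \log{\left(s \right)} \, ds = - \frac{4}{\left(a + 1\right)^{2}}.$$

Repeating $5$ times in total — each differentiation brings down another $\ln s$ — gives
$$\frac{d^{5}J}{da^{5}} = \int_{0}^{1} 4 s^{a} \log{\left(s \right)}^{5} \, ds = - \frac{480}{\left(a + 1\right)^{6}},$$
and the integrand here is exactly the target integrand, so $I = - \frac{480}{\left(a + 1\right)^{6}}$.

Setting $a = \frac{7}{4}$:
$$I = - \frac{1966080}{1771561}.$$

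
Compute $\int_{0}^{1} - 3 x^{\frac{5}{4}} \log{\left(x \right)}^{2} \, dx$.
$- \frac{128}{243}$

Start from the elementary integral
$$J(a) = \int_{0}^{1} - 3 x^{a} \, dx = - \frac{3}{a + 1}.$$

Differentiating under the integral sign brings down a factor of $\ln x$:
$$\frac{dJ}{da} = \int_{0}^{1} - 3 x^{a} \log{\left(x \right)} \, dx = \frac{3}{\left(a + 1\right)^{2}}.$$

Repeating twice in total — each differentiation brings down another $\ln x$ — gives
$$\frac{d^{2}J}{da^{2}} = \int_{0}^{1} - 3 x^{a} \log{\left(x \right)}^{2} \, dx = - \frac{6}{\left(a + 1\right)^{3}},$$
and the integrand here is exactly the target integrand, so $I = - \frac{6}{\left(a + 1\right)^{3}}$.

Setting $a = \frac{5}{4}$:
$$I = - \frac{128}{243}.$$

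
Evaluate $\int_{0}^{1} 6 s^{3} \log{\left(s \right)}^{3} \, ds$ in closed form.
$- \frac{9}{64}$

Consider the simpler parametrised integral
$$J(a) = \int_{0}^{1} 6 s^{a} \, ds = \frac{6}{a + 1}.$$

Differentiating under the integral sign brings down a factor of $\ln s$:
$$\frac{dJ}{da} = \int_{0}^{1} 6 s^{a} \log{\left(s \right)} \, ds = - \frac{6}{\left(a + 1\right)^{2}}.$$

Repeating $3$ times in total — each differentiation brings down another $\ln s$ — gives
$$\frac{d^{3}J}{da^{3}} = \int_{0}^{1} 6 s^{a} \log{\left(s \right)}^{3} \, ds = - \frac{36}{\left(a + 1\right)^{4}},$$
and the integrand here is exactly the target integrand, so $I = - \frac{36}{\left(a + 1\right)^{4}}$.

Setting $a = 3$:
$$I = - \frac{9}{64}.$$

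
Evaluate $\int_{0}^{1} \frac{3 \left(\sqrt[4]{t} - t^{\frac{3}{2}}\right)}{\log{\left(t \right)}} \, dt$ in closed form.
$- \log{\left(8 \right)}$

Introduce a parameter $a$ in the exponent: let $I(a) = \int_{0}^{1} \frac{3 \left(\sqrt[4]{t} - t^{a}\right)}{\log{\left(t \right)}} \, dt$.

Since $\dfrac{\partial}{\partial a}\,t^{a} = t^{a} \ln t$, the $\ln t$ in the denominator cancels and
$$\frac{dI}{da} = \int_{0}^{1} -3 t^{a} \, dt = -3 \left[\frac{t^{a+1}}{a+1}\right]_0^1 = - \frac{3}{a + 1}.$$

Integrating with respect to $a$ gives $I(a) = - \log{\left(\frac{64 \left(a + 1\right)^{3}}{125} \right)} + C$.

At $a = \frac{1}{4}$ the integrand is identically $0$, so $I(\frac{1}{4}) = 0$. The closed form gives $0$, hence $C = 0$.

Setting $a = \frac{3}{2}$:
$$I = - \log{\left(8 \right)}.$$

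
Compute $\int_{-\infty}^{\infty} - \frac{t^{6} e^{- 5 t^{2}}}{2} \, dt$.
$- \frac{3 \sqrt{5} \sqrt{\pi}}{2000}$

Consider the simpler parametrised integral
$$J(a) = \int_{-\infty}^{\infty} - \frac{e^{- a t^{2}}}{2} \, dt = - \frac{\sqrt{\pi}}{2 \sqrt{a}}.$$

Differentiating under the integral sign brings down a factor of $(-t^2)$:
$$\frac{dJ}{da} = \int_{-\infty}^{\infty} \frac{t^{2} e^{- a t^{2}}}{2} \, dt = \frac{\sqrt{\pi}}{4 a^{\frac{3}{2}}}.$$

Repeating $3$ times in total — each differentiation brings down another $(-t^2)$ — gives
$$\frac{d^{3}J}{da^{3}} = \int_{-\infty}^{\infty} \frac{t^{6} e^{- a t^{2}}}{2} \, dt = \frac{15 \sqrt{\pi}}{16 a^{\frac{7}{2}}},$$
and the integrand here is $(-1)^{3}$ times the target integrand, so $I = (-1)^{3}\,\frac{d^{3}J}{da^{3}} = - \frac{15 \sqrt{\pi}}{16 a^{\frac{7}{2}}}$.

Setting $a = 5$:
$$I = - \frac{3 \sqrt{5} \sqrt{\pi}}{2000}.$$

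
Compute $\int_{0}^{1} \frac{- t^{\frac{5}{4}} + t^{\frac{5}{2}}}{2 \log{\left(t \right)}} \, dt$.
$- \log{\left(3 \right)} + \frac{\log{\left(14 \right)}}{2}$

Replace the exponent $\frac{5}{2}$ by a parameter $a$: let $I(a) = \int_{0}^{1} \frac{- t^{\frac{5}{4}} + t^{a}}{2 \log{\left(t \right)}} \, dt$.

Since $\dfrac{\partial}{\partial a}\,t^{a} = t^{a} \ln t$, the $\ln t$ in the denominator cancels and
$$\frac{dI}{da} = \int_{0}^{1} \frac{1}{2} t^{a} \, dt = \frac{1}{2} \left[\frac{t^{a+1}}{a+1}\right]_0^1 = \frac{1}{2 \left(a + 1\right)}.$$

Integrating with respect to $a$ gives $I(a) = \log{\left(\frac{2 \sqrt{a + 1}}{3} \right)} + C$.

At $a = \frac{5}{4}$ the integrand is identically $0$, so $I(\frac{5}{4}) = 0$. The closed form gives $0$, hence $C = 0$.

Setting $a = \frac{5}{2}$:
$$I = - \log{\left(3 \right)} + \frac{\log{\left(14 \right)}}{2}.$$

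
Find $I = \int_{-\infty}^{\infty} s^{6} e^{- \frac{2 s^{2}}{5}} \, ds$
$\frac{1875 \sqrt{10} \sqrt{\pi}}{128}$

Consider the simpler parametrised integral
$$J(a) = \int_{-\infty}^{\infty} e^{- a s^{2}} \, ds = \frac{\sqrt{\pi}}{\sqrt{a}}.$$

Differentiating under the integral sign brings down a factor of $(-s^2)$:
$$\frac{dJ}{da} = \int_{-\infty}^{\infty} - s^{2} e^{- a s^{2}} \, ds = - \frac{\sqrt{\pi}}{2 a^{\frac{3}{2}}}.$$

Repeating $3$ times in total — each differentiation brings down another $(-s^2)$ — gives
$$\frac{d^{3}J}{da^{3}} = \int_{-\infty}^{\infty} - s^{6} e^{- a s^{2}} \, ds = - \frac{15 \sqrt{\pi}}{8 a^{\frac{7}{2}}},$$
and the integrand here is $(-1)^{3}$ times the target integrand, so $I = (-1)^{3}\,\frac{d^{3}J}{da^{3}} = \frac{15 \sqrt{\pi}}{8 a^{\frac{7}{2}}}$.

Setting $a = \frac{2}{5}$:
$$I = \frac{1875 \sqrt{10} \sqrt{\pi}}{128}.$$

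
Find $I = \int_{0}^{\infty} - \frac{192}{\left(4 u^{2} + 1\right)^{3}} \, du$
$- 18 \pi$

Start from the standard arctangent integral
$$J(a) = \int_{0}^{\infty} - \frac{3}{a^{2} + u^{2}} \, du = - \frac{3 \pi}{2 a}.$$

Differentiating under the integral sign with respect to $a$,
$$\frac{dJ}{da} = \int_{0}^{\infty} \frac{6 a}{\left(a^{2} + u^{2}\right)^{2}} \, du = \frac{3 \pi}{2 a^{2}},$$
so $\int_{0}^{\infty} - \frac{3}{\left(a^{2} + u^{2}\right)^{2}} \, du = - \frac{3 \pi}{4 a^{3}}$.

Repeating — each differentiation of $1/(u^2+a^2)^j$ produces $-2ja/(u^2+a^2)^{j+1}$ — and dividing through by $-2ja$ at each step yields, after $2$ differentiations in total,
$$\int_{0}^{\infty} - \frac{3}{\left(a^{2} + u^{2}\right)^{3}} \, du = - \frac{9 \pi}{16 a^{5}}.$$

Setting $a = \frac{1}{2}$:
$$I = - 18 \pi.$$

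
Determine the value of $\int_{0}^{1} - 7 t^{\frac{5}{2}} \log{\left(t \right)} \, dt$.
$\frac{4}{7}$

Consider the simpler parametrised integral
$$J(a) = \int_{0}^{1} - 7 t^{a} \, dt = - \frac{7}{a + 1}.$$

Differentiating under the integral sign brings down a factor of $\ln t$:
$$\frac{dJ}{da} = \int_{0}^{1} - 7 t^{a} \log{\left(t \right)} \, dt = \frac{7}{\left(a + 1\right)^{2}}.$$

The integral on the left is $I$, so $I = \frac{7}{\left(a + 1\right)^{2}}$.

Setting $a = \frac{5}{2}$:
$$I = \frac{4}{7}.$$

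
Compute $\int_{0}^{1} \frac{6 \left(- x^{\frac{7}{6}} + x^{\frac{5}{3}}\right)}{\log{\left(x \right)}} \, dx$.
$\log{\left(\frac{16777216}{4826809} \right)}$

Consider the one-parameter family: let $I(a) = \int_{0}^{1} \frac{6 \left(- x^{\frac{7}{6}} + x^{a}\right)}{\log{\left(x \right)}} \, dx$.

Since $\dfrac{\partial}{\partial a}\,x^{a} = x^{a} \ln x$, the $\ln x$ in the denominator cancels and
$$\frac{dI}{da} = \int_{0}^{1} 6 x^{a} \, dx = 6 \left[\frac{x^{a+1}}{a+1}\right]_0^1 = \frac{6}{a + 1}.$$

Integrating with respect to $a$ gives $I(a) = \log{\left(\frac{46656 \left(a + 1\right)^{6}}{4826809} \right)} + C$.

At $a = \frac{7}{6}$ the integrand is identically $0$, so $I(\frac{7}{6}) = 0$. The closed form gives $0$, hence $C = 0$.

Setting $a = \frac{5}{3}$:
$$I = \log{\left(\frac{16777216}{4826809} \right)}.$$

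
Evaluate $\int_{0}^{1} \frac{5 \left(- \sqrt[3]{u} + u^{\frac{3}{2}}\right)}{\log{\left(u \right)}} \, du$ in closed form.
$- \log{\left(\frac{32768}{759375} \right)}$

Introduce a parameter $a$ in the exponent: let $I(a) = \int_{0}^{1} \frac{5 \left(u^{\frac{3}{2}} - u^{a}\right)}{\log{\left(u \right)}} \, du$.

Since $\dfrac{\partial}{\partial a}\,u^{a} = u^{a} \ln u$, the $\ln u$ in the denominator cancels and
$$\frac{dI}{da} = \int_{0}^{1} -5 u^{a} \, du = -5 \left[\frac{u^{a+1}}{a+1}\right]_0^1 = - \frac{5}{a + 1}.$$

Integrating with respect to $a$ gives $I(a) = - \log{\left(\frac{32 \left(a + 1\right)^{5}}{3125} \right)} + C$.

At $a = \frac{3}{2}$ the integrand is identically $0$, so $I(\frac{3}{2}) = 0$. The closed form gives $0$, hence $C = 0$.

Setting $a = \frac{1}{3}$:
$$I = - \log{\left(\frac{32768}{759375} \right)}.$$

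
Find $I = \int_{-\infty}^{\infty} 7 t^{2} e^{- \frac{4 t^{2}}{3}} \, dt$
$\frac{21 \sqrt{3} \sqrt{\pi}}{16}$

Start from the elementary integral
$$J(a) = \int_{-\infty}^{\infty} 7 e^{- a t^{2}} \, dt = \frac{7 \sqrt{\pi}}{\sqrt{a}}.$$

Differentiating under the integral sign brings down a factor of $(-t^2)$:
$$\frac{dJ}{da} = \int_{-\infty}^{\infty} - 7 t^{2} e^{- a t^{2}} \, dt = - \frac{7 \sqrt{\pi}}{2 a^{\frac{3}{2}}}.$$

The integral on the left is $-I$, so $I = \frac{7 \sqrt{\pi}}{2 a^{\frac{3}{2}}}$.

Setting $a = \frac{4}{3}$:
$$I = \frac{21 \sqrt{3} \sqrt{\pi}}{16}.$$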